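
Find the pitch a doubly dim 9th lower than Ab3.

Counting two letter names plus an octave down from A lands on G.
A doubly diminished ninth is 11 semitones; 11 semitones down from Ab3 gives G##2.

G##2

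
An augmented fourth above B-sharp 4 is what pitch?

E-double-sharp 5

Four letter names up from B: E.
Moving 6 semitones up from B#4 (the size of an augmented fourth) reaches E##5.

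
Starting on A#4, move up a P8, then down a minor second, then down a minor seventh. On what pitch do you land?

Up a perfect octave from A#4: A#5 (12 semitones up).
A#5 down a minor second → G##5 (1 semitone).
G##5 down a minor seventh → A##4 (10 semitones).

A##4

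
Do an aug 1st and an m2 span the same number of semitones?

Yes

An augmented unison spans 1 semitone, and a minor second also spans 1 semitone — they're enharmonic.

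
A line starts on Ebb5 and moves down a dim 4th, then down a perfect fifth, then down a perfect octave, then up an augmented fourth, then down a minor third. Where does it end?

F#3

Ebb5 down a diminished fourth → Bb4 (4 semitones).
A perfect fifth down from Bb4 is Eb4.
Eb4 down a perfect octave → Eb3 (12 semitones).
Up an augmented fourth from Eb3: A3 (6 semitones up).
A minor third down from A3 is F#3.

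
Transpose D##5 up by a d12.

Counting five letter names plus an octave up from D lands on A.
Moving 18 semitones up from D##5 (the size of a diminished twelfth) reaches A#6.

A#6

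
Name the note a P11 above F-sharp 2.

B 3

Counting four letter names plus an octave up from F lands on B.
A perfect eleventh is 17 semitones; 17 semitones up from F#2 gives B3.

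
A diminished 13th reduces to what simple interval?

d6

Take out an octave (7 from the number): 13 − 7 = 6.
That makes a diminished thirteenth a compound diminished sixth — an octave plus a diminished sixth.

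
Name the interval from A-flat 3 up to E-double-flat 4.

diminished fifth

A to E spans five letter names (A-B-C-D-E): a fifth.
Ab3 to Ebb4 spans 6 semitones — one semitone narrower than the perfect fifth (7) — giving a diminished fifth.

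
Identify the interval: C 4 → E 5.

major tenth

C to E spans three letter names (C-D-E), plus an octave, so the interval is some kind of tenth.
Counting semitones, C4→E5 is 16, which is the major tenth.
(Equivalently, a compound major third: a major third plus an octave.)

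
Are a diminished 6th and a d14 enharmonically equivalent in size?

A diminished sixth spans 7 semitones; a diminished fourteenth spans 21 semitones. They differ by 14.

No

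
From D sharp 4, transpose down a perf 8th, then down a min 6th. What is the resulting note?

A perfect octave down from D#4 is D#3.
D#3 down a minor sixth → F##2 (8 semitones).

F double-sharp 2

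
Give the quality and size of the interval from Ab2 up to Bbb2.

A to B spans two letter names (A-B), so the interval is some kind of second.
A major second would be 2 semitones, but Ab2 to Bbb2 is 1 — one semitone narrower, making it a minor second.

minor second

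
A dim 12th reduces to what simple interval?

d5

Take out an octave (7 from the number): 12 − 7 = 5.
That makes a diminished twelfth a compound diminished fifth — an octave plus a diminished fifth.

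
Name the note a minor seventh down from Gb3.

The seventh takes the letter from G down to A.
Moving 10 semitones down from Gb3 (the size of a minor seventh) reaches Ab2.

Ab2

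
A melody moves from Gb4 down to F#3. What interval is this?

d9

Descending from Gb4 to F#3 is the same interval as ascending F#3 to Gb4.
F to G spans two letter names (F-G), plus an octave, so the interval is some kind of ninth.
The major ninth is 14 semitones; here we have 12, two semitones narrower: diminished.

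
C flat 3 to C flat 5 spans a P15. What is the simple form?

Each octave removed subtracts seven from the number: 15 − 7 = 8.
That makes a perfect fifteenth a compound perfect octave — an octave plus a perfect octave.

P8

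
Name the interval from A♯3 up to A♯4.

perfect 8th

A to A is the same letter name, plus an octave, so the interval is some kind of octave.
A#3 to A#4 is 12 semitones, matching the perfect octave exactly, so the quality is perfect.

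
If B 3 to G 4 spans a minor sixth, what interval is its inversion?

Inverted interval numbers add to nine, so a sixth pairs with a third (6 + 3 = 9).
And minor becomes major under inversion, so we get a major third.

major third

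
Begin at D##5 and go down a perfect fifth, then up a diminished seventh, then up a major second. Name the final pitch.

A perfect fifth down from D##5 is G##4.
A diminished seventh up from G##4 is F#5.
F#5 up a major second → G#5 (2 semitones).

G#5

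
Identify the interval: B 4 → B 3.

perfect octave

Descending from B4 to B3 is the same interval as ascending B3 to B4.
B to B is the same letter name, plus an octave, so the interval is some kind of octave.
B3 to B4 is 12 semitones, matching the perfect octave exactly, so the quality is perfect.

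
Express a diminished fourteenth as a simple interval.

Take out an octave (7 from the number): 14 − 7 = 7.
Quality carries through unchanged, so the simple form is a diminished seventh.

diminished seventh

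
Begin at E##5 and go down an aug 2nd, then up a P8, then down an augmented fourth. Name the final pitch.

E##5 down an augmented second → D#5 (3 semitones).
D#5 up a perfect octave → D#6 (12 semitones).
Down an augmented fourth from D#6: A5 (6 semitones down).

A5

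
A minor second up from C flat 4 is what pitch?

D double-flat 4

The second takes the letter from C up to D.
Moving 1 semitone up from Cb4 (the size of a minor second) reaches Dbb4.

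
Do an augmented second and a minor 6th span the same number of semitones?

An augmented second is 3 semitones but a minor sixth is 8 semitones — different sizes.

No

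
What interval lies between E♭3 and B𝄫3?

diminished fifth

E to B spans five letter names (E-F-G-A-B) — that makes it a fifth of some quality.
Eb3 to Bbb3 spans 6 semitones — one semitone narrower than the perfect fifth (7) — giving a diminished fifth.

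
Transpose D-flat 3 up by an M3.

The third takes the letter from D up to F.
A major third is 4 semitones; 4 semitones up from Db3 gives F3.

F 3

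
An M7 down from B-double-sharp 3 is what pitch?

C-double-sharp 3

Seven letter names down from B: C.
A major seventh is 11 semitones; 11 semitones down from B##3 gives C##3.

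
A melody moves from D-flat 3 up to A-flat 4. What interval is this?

D to A spans five letter names (D-E-F-G-A), plus an octave: a twelfth.
The perfect twelfth spans 19 semitones, and Db3 to Ab4 is exactly 19 semitones — so this is a perfect twelfth.
(Equivalently, a compound perfect fifth: a perfect fifth plus an octave.)

perfect twelfth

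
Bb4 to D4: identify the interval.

Descending from Bb4 to D4 is the same interval as ascending D4 to Bb4.
D to B spans six letter names (D-E-F-G-A-B): a sixth.
At 8 semitones, D4→Bb4 falls one short of a major sixth: minor.

minor sixth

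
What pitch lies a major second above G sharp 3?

Two letter names up from G: A.
A major second spans 2 semitones, so from G#3 the target pitch is A#3.

A sharp 3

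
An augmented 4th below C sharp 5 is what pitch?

G 4

The fourth takes the letter from C down to G.
Moving 6 semitones down from C#5 (the size of an augmented fourth) reaches G4.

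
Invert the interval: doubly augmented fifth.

The rule of nine gives the new number: 9 − 5 = 4, so a fifth becomes a fourth.
And doubly augmented becomes doubly diminished under inversion, so we get a doubly diminished fourth.

doubly diminished fourth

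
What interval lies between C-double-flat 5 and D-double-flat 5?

major second

C to D spans two letter names (C-D): a second.
The major second spans 2 semitones, and Cbb5 to Dbb5 is exactly 2 semitones — so this is a major second.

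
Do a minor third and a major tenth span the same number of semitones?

A minor third is 3 semitones but a major tenth is 16 semitones — different sizes.

No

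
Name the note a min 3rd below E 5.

C-sharp 5

The third takes the letter from E down to C.
A minor third spans 3 semitones, so from E5 the target pitch is C#5.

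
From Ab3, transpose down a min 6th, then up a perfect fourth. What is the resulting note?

Down a minor sixth from Ab3: C3 (8 semitones down).
C3 up a perfect fourth → F3 (5 semitones).

F3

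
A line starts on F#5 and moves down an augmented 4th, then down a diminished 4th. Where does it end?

Down an augmented fourth from F#5: C5 (6 semitones down).
Down a diminished fourth from C5: G#4 (4 semitones down).

G#4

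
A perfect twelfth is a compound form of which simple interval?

Each octave removed subtracts seven from the number: 12 − 7 = 5.
That makes a perfect twelfth a compound perfect fifth — an octave plus a perfect fifth.

P5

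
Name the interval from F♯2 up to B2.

perfect fourth

F to B spans four letter names (F-G-A-B): a fourth.
F#2 to B2 is 5 semitones, matching the perfect fourth exactly, so the quality is perfect.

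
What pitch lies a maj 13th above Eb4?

C6

Counting six letter names plus an octave up from E lands on C.
Moving 21 semitones up from Eb4 (the size of a major thirteenth) reaches C6.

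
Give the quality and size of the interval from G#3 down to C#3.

perfect fifth

Descending from G#3 to C#3 is the same interval as ascending C#3 to G#3.
C to G spans five letter names (C-D-E-F-G): a fifth.
C#3 to G#3 is 7 semitones, matching the perfect fifth exactly, so the quality is perfect.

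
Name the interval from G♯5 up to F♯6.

m7

G to F spans seven letter names (G-A-B-C-D-E-F) — that makes it a seventh of some quality.
A major seventh would be 11 semitones, but G#5 to F#6 is 10 — one semitone narrower, making it a minor seventh.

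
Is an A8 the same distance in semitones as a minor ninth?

Yes

An augmented octave spans 13 semitones, and a minor ninth also spans 13 semitones — they're enharmonic.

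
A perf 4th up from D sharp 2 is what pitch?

G sharp 2

Four letter names up from D: G.
Moving 5 semitones up from D#2 (the size of a perfect fourth) reaches G#2.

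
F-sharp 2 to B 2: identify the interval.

perfect 4th

F to B spans four letter names (F-G-A-B) — that makes it a fourth of some quality.
F#2 to B2 is 5 semitones, matching the perfect fourth exactly, so the quality is perfect.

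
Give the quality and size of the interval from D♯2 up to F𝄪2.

D to F spans three letter names (D-E-F): a third.
Counting semitones, D#2→F##2 is 4, which is the major third.

major 3rd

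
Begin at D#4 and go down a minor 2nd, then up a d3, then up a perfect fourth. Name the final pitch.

A4

D#4 down a minor second → C##4 (1 semitone).
A diminished third up from C##4 is E4.
Up a perfect fourth from E4: A4 (5 semitones up).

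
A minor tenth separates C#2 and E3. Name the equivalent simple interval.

minor 3rd

Take out an octave (7 from the number): 10 − 7 = 3.
That makes a minor tenth a compound minor third — an octave plus a minor third.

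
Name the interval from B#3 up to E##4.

augmented 4th

B to E spans four letter names (B-C-D-E), so the interval is some kind of fourth.
The perfect fourth is 5 semitones; here we have 6, one semitone wider: augmented.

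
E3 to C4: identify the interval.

minor 6th

E to C spans six letter names (E-F-G-A-B-C): a sixth.
At 8 semitones, E3→C4 falls one short of a major sixth: minor.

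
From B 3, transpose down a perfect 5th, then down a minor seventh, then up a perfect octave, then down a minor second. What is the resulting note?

A perfect fifth down from B3 is E3.
Down a minor seventh from E3: F#2 (10 semitones down).
Up a perfect octave from F#2: F#3 (12 semitones up).
F#3 down a minor second → E#3 (1 semitone).

E sharp 3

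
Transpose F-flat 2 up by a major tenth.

Counting three letter names plus an octave up from F lands on A.
A major tenth spans 16 semitones, so from Fb2 the target pitch is Ab3.

A-flat 3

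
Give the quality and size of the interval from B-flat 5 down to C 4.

Descending from Bb5 to C4 is the same interval as ascending C4 to Bb5.
C to B spans seven letter names (C-D-E-F-G-A-B), plus an octave — that makes it a fourteenth of some quality.
At 22 semitones, C4→Bb5 falls one short of a major fourteenth: minor.
(Equivalently, a compound minor seventh: a minor seventh plus an octave.)

minor fourteenth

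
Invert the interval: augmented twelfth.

diminished fourth

First reduce the compound augmented twelfth to its simple form, an augmented fifth.
The rule of nine gives the new number: 9 − 5 = 4, so a fifth becomes a fourth.
Quality inverts too: augmented becomes diminished. That makes the inversion a diminished fourth.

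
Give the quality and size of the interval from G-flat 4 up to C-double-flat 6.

diminished 11th

G to C spans four letter names (G-A-B-C), plus an octave: an eleventh.
A perfect eleventh would be 17 semitones; Gb4 to Cbb6 is 16, one semitone narrower, so the interval is diminished.
(Equivalently, a compound diminished fourth: a diminished fourth plus an octave.)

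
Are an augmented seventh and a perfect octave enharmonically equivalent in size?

An augmented seventh = 12 semitones = a perfect octave; enharmonically equal.

Yes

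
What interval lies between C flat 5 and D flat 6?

major ninth

C to D spans two letter names (C-D), plus an octave: a ninth.
The major ninth spans 14 semitones, and Cb5 to Db6 is exactly 14 semitones — so this is a major ninth.
(Equivalently, a compound major second: a major second plus an octave.)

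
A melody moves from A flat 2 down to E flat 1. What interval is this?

perfect 11th

Descending from Ab2 to Eb1 is the same interval as ascending Eb1 to Ab2.
E to A spans four letter names (E-F-G-A), plus an octave, so the interval is some kind of eleventh.
The perfect eleventh spans 17 semitones, and Eb1 to Ab2 is exactly 17 semitones — so this is a perfect eleventh.
(Equivalently, a compound perfect fourth: a perfect fourth plus an octave.)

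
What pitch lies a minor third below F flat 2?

D flat 2

Three letter names down from F: D.
A minor third spans 3 semitones, so from Fb2 the target pitch is Db2.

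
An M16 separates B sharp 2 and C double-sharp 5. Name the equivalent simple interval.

major 2nd

Each octave removed subtracts seven from the number: 16 − 14 = 2.
So a major sixteenth is 2 octaves plus a major second. The quality is unchanged.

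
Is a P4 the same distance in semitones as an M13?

A perfect fourth spans 5 semitones; a major thirteenth spans 21 semitones. They differ by 16.

No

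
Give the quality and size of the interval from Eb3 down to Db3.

major 2nd

Descending from Eb3 to Db3 is the same interval as ascending Db3 to Eb3.
D to E spans two letter names (D-E), so the interval is some kind of second.
Db3 to Eb3 is 2 semitones, matching the major second exactly, so the quality is major.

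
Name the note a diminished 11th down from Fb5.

Four letters down from F (plus an octave) reaches C.
A diminished eleventh spans 16 semitones, so from Fb5 the target pitch is C4.

C4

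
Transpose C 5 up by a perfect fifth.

G 5

Five letter names up from C: G.
A perfect fifth is 7 semitones; 7 semitones up from C5 gives G5.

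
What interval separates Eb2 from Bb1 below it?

perfect fourth

Descending from Eb2 to Bb1 is the same interval as ascending Bb1 to Eb2.
B to E spans four letter names (B-C-D-E) — that makes it a fourth of some quality.
The perfect fourth spans 5 semitones, and Bb1 to Eb2 is exactly 5 semitones — so this is a perfect fourth.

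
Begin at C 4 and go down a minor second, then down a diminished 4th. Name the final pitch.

A minor second down from C4 is B3.
Down a diminished fourth from B3: F##3 (4 semitones down).

F double-sharp 3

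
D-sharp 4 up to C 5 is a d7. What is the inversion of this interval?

The rule of nine gives the new number: 9 − 7 = 2, so a seventh becomes a second.
And diminished becomes augmented under inversion, so we get an augmented second.

augmented second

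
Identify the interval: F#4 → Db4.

augmented 3rd

Descending from F#4 to Db4 is the same interval as ascending Db4 to F#4.
D to F spans three letter names (D-E-F): a third.
Db4 to F#4 spans 5 semitones — one semitone wider than the major third (4) — giving an augmented third.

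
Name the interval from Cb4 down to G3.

Descending from Cb4 to G3 is the same interval as ascending G3 to Cb4.
G to C spans four letter names (G-A-B-C) — that makes it a fourth of some quality.
A perfect fourth would be 5 semitones; G3 to Cb4 is 4, one semitone narrower, so the interval is diminished.

diminished fourth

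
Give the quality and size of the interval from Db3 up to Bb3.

D to B spans six letter names (D-E-F-G-A-B) — that makes it a sixth of some quality.
The major sixth spans 9 semitones, and Db3 to Bb3 is exactly 9 semitones — so this is a major sixth.

major sixth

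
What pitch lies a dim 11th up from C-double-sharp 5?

F-sharp 6

Four letters up from C (plus an octave) reaches F.
Moving 16 semitones up from C##5 (the size of a diminished eleventh) reaches F#6.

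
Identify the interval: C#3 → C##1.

Descending from C#3 to C##1 is the same interval as ascending C##1 to C#3.
C to C is the same letter name, plus 2 octaves — that makes it a fifteenth of some quality.
C##1 to C#3 spans 23 semitones — one semitone narrower than the perfect fifteenth (24) — giving a diminished fifteenth.
(Equivalently, a compound diminished octave: a diminished octave plus an octave.)

d15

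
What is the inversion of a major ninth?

minor seventh

First reduce the compound major ninth to its simple form, a major second.
Inverted interval numbers add to nine, so a second pairs with a seventh (2 + 7 = 9).
Quality inverts too: major becomes minor. That makes the inversion a minor seventh.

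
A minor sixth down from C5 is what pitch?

Six letter names down from C: E.
A minor sixth spans 8 semitones, so from C5 the target pitch is E4.

E4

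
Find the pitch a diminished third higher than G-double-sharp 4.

B 4

The third takes the letter from G up to B.
Moving 2 semitones up from G##4 (the size of a diminished third) reaches B4.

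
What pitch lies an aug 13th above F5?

Six letters up from F (plus an octave) reaches D.
An augmented thirteenth spans 22 semitones, so from F5 the target pitch is D#7.

D#7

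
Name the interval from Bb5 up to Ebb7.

B to E spans four letter names (B-C-D-E), plus an octave, so the interval is some kind of eleventh.
A perfect eleventh would be 17 semitones; Bb5 to Ebb7 is 16, one semitone narrower, so the interval is diminished.
(Equivalently, a compound diminished fourth: a diminished fourth plus an octave.)

diminished eleventh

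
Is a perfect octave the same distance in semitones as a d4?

No

A perfect octave spans 12 semitones; a diminished fourth spans 4 semitones. They differ by 8.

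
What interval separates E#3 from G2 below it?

augmented sixth

Descending from E#3 to G2 is the same interval as ascending G2 to E#3.
G to E spans six letter names (G-A-B-C-D-E) — that makes it a sixth of some quality.
The major sixth is 9 semitones; here we have 10, one semitone wider: augmented.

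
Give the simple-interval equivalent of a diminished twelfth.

diminished 5th

Take out an octave (7 from the number): 12 − 7 = 5.
That makes a diminished twelfth a compound diminished fifth — an octave plus a diminished fifth.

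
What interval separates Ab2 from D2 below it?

Descending from Ab2 to D2 is the same interval as ascending D2 to Ab2.
D to A spans five letter names (D-E-F-G-A) — that makes it a fifth of some quality.
The perfect fifth is 7 semitones; here we have 6, one semitone narrower: diminished.

diminished fifth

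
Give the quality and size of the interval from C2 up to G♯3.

augmented twelfth

C to G spans five letter names (C-D-E-F-G), plus an octave, so the interval is some kind of twelfth.
A perfect twelfth would be 19 semitones; C2 to G#3 is 20, one semitone wider, so the interval is augmented.
(Equivalently, a compound augmented fifth: an augmented fifth plus an octave.)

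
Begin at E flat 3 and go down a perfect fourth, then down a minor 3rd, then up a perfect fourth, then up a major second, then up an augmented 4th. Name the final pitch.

Eb3 down a perfect fourth → Bb2 (5 semitones).
A minor third down from Bb2 is G2.
Up a perfect fourth from G2: C3 (5 semitones up).
C3 up a major second → D3 (2 semitones).
D3 up an augmented fourth → G#3 (6 semitones).

G sharp 3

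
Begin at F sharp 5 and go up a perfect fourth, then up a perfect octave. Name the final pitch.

B 6

F#5 up a perfect fourth → B5 (5 semitones).
Up a perfect octave from B5: B6 (12 semitones up).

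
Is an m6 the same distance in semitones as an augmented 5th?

Yes

A minor sixth = 8 semitones = an augmented fifth; enharmonically equal.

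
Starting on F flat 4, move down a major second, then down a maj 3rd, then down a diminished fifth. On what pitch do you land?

F flat 3

Down a major second from Fb4: Ebb4 (2 semitones down).
A major third down from Ebb4 is Cbb4.
Cbb4 down a diminished fifth → Fb3 (6 semitones).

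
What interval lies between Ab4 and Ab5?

A to A is the same letter name, plus an octave — that makes it an octave of some quality.
Counting semitones, Ab4→Ab5 is 12, which is the perfect octave.

perfect 8th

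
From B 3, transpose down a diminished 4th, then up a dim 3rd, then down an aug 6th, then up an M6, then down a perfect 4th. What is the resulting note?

A diminished fourth down from B3 is F##3.
Up a diminished third from F##3: A3 (2 semitones up).
Down an augmented sixth from A3: Cb3 (10 semitones down).
Cb3 up a major sixth → Ab3 (9 semitones).
Ab3 down a perfect fourth → Eb3 (5 semitones).

E flat 3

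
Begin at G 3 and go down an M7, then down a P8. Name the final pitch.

G3 down a major seventh → Ab2 (11 semitones).
A perfect octave down from Ab2 is Ab1.

A flat 1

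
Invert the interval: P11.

First reduce the compound perfect eleventh to its simple form, a perfect fourth.
Interval numbers invert to sum to nine: 4 + 5 = 9, so a fourth inverts to a fifth.
And perfect stays perfect under inversion, so we get a perfect fifth.

perfect fifth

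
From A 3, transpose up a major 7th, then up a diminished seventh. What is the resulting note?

A3 up a major seventh → G#4 (11 semitones).
G#4 up a diminished seventh → F5 (9 semitones).

F 5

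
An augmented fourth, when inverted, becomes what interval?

diminished fifth

Interval numbers invert to sum to nine: 4 + 5 = 9, so a fourth inverts to a fifth.
The quality also flips — augmented becomes diminished — giving a diminished fifth.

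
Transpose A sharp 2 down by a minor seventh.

B sharp 1

Counting seven letter names down from A lands on B.
Moving 10 semitones down from A#2 (the size of a minor seventh) reaches B#1.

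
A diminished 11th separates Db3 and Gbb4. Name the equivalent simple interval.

Take out an octave (7 from the number): 11 − 7 = 4.
So a diminished eleventh is an octave plus a diminished fourth. The quality is unchanged.

d4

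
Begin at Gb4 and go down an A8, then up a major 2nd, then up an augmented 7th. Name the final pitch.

G4

Down an augmented octave from Gb4: Gbb3 (13 semitones down).
Up a major second from Gbb3: Abb3 (2 semitones up).
Up an augmented seventh from Abb3: G4 (12 semitones up).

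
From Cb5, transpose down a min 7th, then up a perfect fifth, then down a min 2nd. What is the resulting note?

G4

Down a minor seventh from Cb5: Db4 (10 semitones down).
Up a perfect fifth from Db4: Ab4 (7 semitones up).
A minor second down from Ab4 is G4.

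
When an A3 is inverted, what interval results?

d6

The rule of nine gives the new number: 9 − 3 = 6, so a third becomes a sixth.
The quality also flips — augmented becomes diminished — giving a diminished sixth.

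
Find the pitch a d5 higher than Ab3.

Ebb4

The fifth takes the letter from A up to E.
A diminished fifth is 6 semitones; 6 semitones up from Ab3 gives Ebb4.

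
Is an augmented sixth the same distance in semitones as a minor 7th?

Yes

An augmented sixth spans 10 semitones, and a minor seventh also spans 10 semitones — they're enharmonic.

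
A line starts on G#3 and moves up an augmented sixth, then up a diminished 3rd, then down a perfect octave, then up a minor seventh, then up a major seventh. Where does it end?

E#5

G#3 up an augmented sixth → E##4 (10 semitones).
Up a diminished third from E##4: G#4 (2 semitones up).
G#4 down a perfect octave → G#3 (12 semitones).
Up a minor seventh from G#3: F#4 (10 semitones up).
F#4 up a major seventh → E#5 (11 semitones).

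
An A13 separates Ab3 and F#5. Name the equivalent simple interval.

augmented 6th

Subtracting seven from the interval number removes an octave: 13 − 7 = 6.
Quality carries through unchanged, so the simple form is an augmented sixth.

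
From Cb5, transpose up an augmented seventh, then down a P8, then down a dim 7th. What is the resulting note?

An augmented seventh up from Cb5 is B5.
B5 down a perfect octave → B4 (12 semitones).
Down a diminished seventh from B4: C##4 (9 semitones down).

C##4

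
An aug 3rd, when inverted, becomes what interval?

diminished 6th

Interval numbers invert to sum to nine: 3 + 6 = 9, so a third inverts to a sixth.
Quality inverts too: augmented becomes diminished. That makes the inversion a diminished sixth.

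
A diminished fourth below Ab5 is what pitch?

E5

Four letter names down from A: E.
Moving 4 semitones down from Ab5 (the size of a diminished fourth) reaches E5.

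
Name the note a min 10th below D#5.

B#3

Counting three letter names plus an octave down from D lands on B.
A minor tenth is 15 semitones; 15 semitones down from D#5 gives B#3.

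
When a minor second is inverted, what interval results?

major seventh

The rule of nine gives the new number: 9 − 2 = 7, so a second becomes a seventh.
The quality also flips — minor becomes major — giving a major seventh.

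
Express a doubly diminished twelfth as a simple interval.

doubly diminished fifth

Subtracting seven from the interval number removes an octave: 12 − 7 = 5.
Quality carries through unchanged, so the simple form is a doubly diminished fifth.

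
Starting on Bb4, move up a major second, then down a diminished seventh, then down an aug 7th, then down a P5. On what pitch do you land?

Ab2

Up a major second from Bb4: C5 (2 semitones up).
A diminished seventh down from C5 is D#4.
Down an augmented seventh from D#4: Eb3 (12 semitones down).
Down a perfect fifth from Eb3: Ab2 (7 semitones down).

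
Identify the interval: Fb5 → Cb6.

F to C spans five letter names (F-G-A-B-C) — that makes it a fifth of some quality.
The perfect fifth spans 7 semitones, and Fb5 to Cb6 is exactly 7 semitones — so this is a perfect fifth.

P5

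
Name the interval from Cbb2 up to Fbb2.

perfect fourth

C to F spans four letter names (C-D-E-F) — that makes it a fourth of some quality.
Cbb2 to Fbb2 is 5 semitones, matching the perfect fourth exactly, so the quality is perfect.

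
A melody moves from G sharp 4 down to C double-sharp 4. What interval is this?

diminished fifth

Descending from G#4 to C##4 is the same interval as ascending C##4 to G#4.
C to G spans five letter names (C-D-E-F-G), so the interval is some kind of fifth.
A perfect fifth would be 7 semitones; C##4 to G#4 is 6, one semitone narrower, so the interval is diminished.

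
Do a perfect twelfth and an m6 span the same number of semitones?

19 semitones (perfect twelfth) vs 8 semitones (minor sixth): not equal.

No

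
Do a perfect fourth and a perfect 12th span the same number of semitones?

No

A perfect fourth spans 5 semitones; a perfect twelfth spans 19 semitones. They differ by 14.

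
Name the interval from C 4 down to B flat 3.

major 2nd

Descending from C4 to Bb3 is the same interval as ascending Bb3 to C4.
B to C spans two letter names (B-C), so the interval is some kind of second.
Bb3 to C4 is 2 semitones, matching the major second exactly, so the quality is major.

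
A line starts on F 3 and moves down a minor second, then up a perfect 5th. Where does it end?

A minor second down from F3 is E3.
A perfect fifth up from E3 is B3.

B 3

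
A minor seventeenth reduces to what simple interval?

minor 3rd

Subtracting seven from the interval number removes an octave: 17 − 14 = 3.
That makes a minor seventeenth a compound minor third — 2 octaves plus a minor third.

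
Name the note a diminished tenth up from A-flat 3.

Three letters up from A (plus an octave) reaches C.
A diminished tenth is 14 semitones; 14 semitones up from Ab3 gives Cbb5.

C-double-flat 5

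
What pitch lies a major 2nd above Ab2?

Bb2

Counting two letter names up from A lands on B.
A major second is 2 semitones; 2 semitones up from Ab2 gives Bb2.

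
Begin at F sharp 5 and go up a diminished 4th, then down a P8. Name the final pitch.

Up a diminished fourth from F#5: Bb5 (4 semitones up).
A perfect octave down from Bb5 is Bb4.

B flat 4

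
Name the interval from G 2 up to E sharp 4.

G to E spans six letter names (G-A-B-C-D-E), plus an octave — that makes it a thirteenth of some quality.
The major thirteenth is 21 semitones; here we have 22, one semitone wider: augmented.
(Equivalently, a compound augmented sixth: an augmented sixth plus an octave.)

augmented 13th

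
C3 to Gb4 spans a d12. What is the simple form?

Subtracting seven from the interval number removes an octave: 12 − 7 = 5.
Quality carries through unchanged, so the simple form is a diminished fifth.

d5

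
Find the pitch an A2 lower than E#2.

Two letter names down from E: D.
Moving 3 semitones down from E#2 (the size of an augmented second) reaches D2.

D2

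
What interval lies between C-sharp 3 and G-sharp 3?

perfect fifth

C to G spans five letter names (C-D-E-F-G): a fifth.
The perfect fifth spans 7 semitones, and C#3 to G#3 is exactly 7 semitones — so this is a perfect fifth.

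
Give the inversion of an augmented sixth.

diminished 3rd

The rule of nine gives the new number: 9 − 6 = 3, so a sixth becomes a third.
And augmented becomes diminished under inversion, so we get a diminished third.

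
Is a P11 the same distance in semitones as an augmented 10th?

A perfect eleventh spans 17 semitones, and an augmented tenth also spans 17 semitones — they're enharmonic.

Yes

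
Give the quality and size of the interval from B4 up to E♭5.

diminished 4th

B to E spans four letter names (B-C-D-E) — that makes it a fourth of some quality.
A perfect fourth would be 5 semitones; B4 to Eb5 is 4, one semitone narrower, so the interval is diminished.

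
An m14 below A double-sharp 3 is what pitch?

B double-sharp 1

The fourteenth's letter: A down seven letter names plus an octave → B.
A minor fourteenth is 22 semitones; 22 semitones down from A##3 gives B##1.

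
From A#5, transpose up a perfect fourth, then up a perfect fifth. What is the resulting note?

A#6

A perfect fourth up from A#5 is D#6.
D#6 up a perfect fifth → A#6 (7 semitones).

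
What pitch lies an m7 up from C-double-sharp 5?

B-sharp 5

Seven letter names up from C: B.
Moving 10 semitones up from C##5 (the size of a minor seventh) reaches B#5.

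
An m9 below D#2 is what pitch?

C##1

Counting two letter names plus an octave down from D lands on C.
A minor ninth spans 13 semitones, so from D#2 the target pitch is C##1.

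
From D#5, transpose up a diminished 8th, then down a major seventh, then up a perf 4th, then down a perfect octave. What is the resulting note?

Ab4

A diminished octave up from D#5 is D6.
Down a major seventh from D6: Eb5 (11 semitones down).
A perfect fourth up from Eb5 is Ab5.
Ab5 down a perfect octave → Ab4 (12 semitones).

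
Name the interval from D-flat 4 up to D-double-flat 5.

D to D is the same letter name, plus an octave: an octave.
A perfect octave would be 12 semitones; Db4 to Dbb5 is 11, one semitone narrower, so the interval is diminished.

diminished octave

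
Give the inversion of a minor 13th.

First reduce the compound minor thirteenth to its simple form, a minor sixth.
Interval numbers invert to sum to nine: 6 + 3 = 9, so a sixth inverts to a third.
Quality inverts too: minor becomes major. That makes the inversion a major third.

major 3rd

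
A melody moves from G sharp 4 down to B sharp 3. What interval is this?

Descending from G#4 to B#3 is the same interval as ascending B#3 to G#4.
B to G spans six letter names (B-C-D-E-F-G), so the interval is some kind of sixth.
B#3 to G#4 is 8 semitones, a half step short of the major sixth (9), so this is minor.

minor 6th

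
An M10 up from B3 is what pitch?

D#5

The tenth's letter: B up three letter names plus an octave → D.
Moving 16 semitones up from B3 (the size of a major tenth) reaches D#5.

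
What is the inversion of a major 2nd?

Interval numbers invert to sum to nine: 2 + 7 = 9, so a second inverts to a seventh.
And major becomes minor under inversion, so we get a minor seventh.

minor seventh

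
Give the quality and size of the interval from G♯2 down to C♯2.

Descending from G#2 to C#2 is the same interval as ascending C#2 to G#2.
C to G spans five letter names (C-D-E-F-G): a fifth.
C#2 to G#2 is 7 semitones, matching the perfect fifth exactly, so the quality is perfect.

perfect fifth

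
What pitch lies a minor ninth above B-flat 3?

C-flat 5

Counting two letter names plus an octave up from B lands on C.
Moving 13 semitones up from Bb3 (the size of a minor ninth) reaches Cb5.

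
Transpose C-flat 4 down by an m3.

A-flat 3

Counting three letter names down from C lands on A.
Moving 3 semitones down from Cb4 (the size of a minor third) reaches Ab3.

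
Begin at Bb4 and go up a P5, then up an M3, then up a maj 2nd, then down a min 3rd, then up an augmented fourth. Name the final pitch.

Up a perfect fifth from Bb4: F5 (7 semitones up).
A major third up from F5 is A5.
A major second up from A5 is B5.
B5 down a minor third → G#5 (3 semitones).
G#5 up an augmented fourth → C##6 (6 semitones).

C##6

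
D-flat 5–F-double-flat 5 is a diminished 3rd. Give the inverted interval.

A6

Inverted interval numbers add to nine, so a third pairs with a sixth (3 + 6 = 9).
The quality also flips — diminished becomes augmented — giving an augmented sixth.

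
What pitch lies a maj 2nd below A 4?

G 4

Counting two letter names down from A lands on G.
Moving 2 semitones down from A4 (the size of a major second) reaches G4.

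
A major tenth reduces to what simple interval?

major third

Each octave removed subtracts seven from the number: 10 − 7 = 3.
So a major tenth is an octave plus a major third. The quality is unchanged.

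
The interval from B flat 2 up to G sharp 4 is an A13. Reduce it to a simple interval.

augmented sixth

Each octave removed subtracts seven from the number: 13 − 7 = 6.
That makes an augmented thirteenth a compound augmented sixth — an octave plus an augmented sixth.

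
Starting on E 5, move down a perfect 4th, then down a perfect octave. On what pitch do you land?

B 3

E5 down a perfect fourth → B4 (5 semitones).
Down a perfect octave from B4: B3 (12 semitones down).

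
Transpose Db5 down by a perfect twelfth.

Gb3

Counting five letter names plus an octave down from D lands on G.
A perfect twelfth spans 19 semitones, so from Db5 the target pitch is Gb3.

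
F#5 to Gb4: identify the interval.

augmented seventh

Descending from F#5 to Gb4 is the same interval as ascending Gb4 to F#5.
G to F spans seven letter names (G-A-B-C-D-E-F): a seventh.
The major seventh is 11 semitones; here we have 12, one semitone wider: augmented.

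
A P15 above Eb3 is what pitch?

Eb5

A fifteenth keeps the letter name E, two octaves up from E.
Moving 24 semitones up from Eb3 (the size of a perfect fifteenth) reaches Eb5.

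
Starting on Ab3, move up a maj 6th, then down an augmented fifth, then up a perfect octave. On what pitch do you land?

Bbb4

Ab3 up a major sixth → F4 (9 semitones).
An augmented fifth down from F4 is Bbb3.
Bbb3 up a perfect octave → Bbb4 (12 semitones).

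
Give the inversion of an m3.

Inverted interval numbers add to nine, so a third pairs with a sixth (3 + 6 = 9).
Quality inverts too: minor becomes major. That makes the inversion a major sixth.

M6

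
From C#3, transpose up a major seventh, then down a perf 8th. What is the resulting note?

B#2

Up a major seventh from C#3: B#3 (11 semitones up).
Down a perfect octave from B#3: B#2 (12 semitones down).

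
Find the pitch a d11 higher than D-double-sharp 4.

The eleventh's letter: D up four letter names plus an octave → G.
A diminished eleventh is 16 semitones; 16 semitones up from D##4 gives G#5.

G-sharp 5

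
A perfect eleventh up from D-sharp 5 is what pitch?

The eleventh's letter: D up four letter names plus an octave → G.
Moving 17 semitones up from D#5 (the size of a perfect eleventh) reaches G#6.

G-sharp 6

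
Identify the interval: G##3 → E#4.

G to E spans six letter names (G-A-B-C-D-E) — that makes it a sixth of some quality.
G##3 to E#4 is 8 semitones, a half step short of the major sixth (9), so this is minor.

minor sixth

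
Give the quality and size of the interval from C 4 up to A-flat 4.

C to A spans six letter names (C-D-E-F-G-A), so the interval is some kind of sixth.
C4 to Ab4 is 8 semitones, a half step short of the major sixth (9), so this is minor.

minor sixth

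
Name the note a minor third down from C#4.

A#3

Counting three letter names down from C lands on A.
A minor third is 3 semitones; 3 semitones down from C#4 gives A#3.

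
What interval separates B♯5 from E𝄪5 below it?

Descending from B#5 to E##5 is the same interval as ascending E##5 to B#5.
E to B spans five letter names (E-F-G-A-B), so the interval is some kind of fifth.
E##5 to B#5 spans 6 semitones — one semitone narrower than the perfect fifth (7) — giving a diminished fifth.

diminished fifth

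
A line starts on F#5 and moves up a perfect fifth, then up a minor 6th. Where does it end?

Up a perfect fifth from F#5: C#6 (7 semitones up).
Up a minor sixth from C#6: A6 (8 semitones up).

A6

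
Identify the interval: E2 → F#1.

Descending from E2 to F#1 is the same interval as ascending F#1 to E2.
F to E spans seven letter names (F-G-A-B-C-D-E) — that makes it a seventh of some quality.
F#1 to E2 is 10 semitones, a half step short of the major seventh (11), so this is minor.

minor seventh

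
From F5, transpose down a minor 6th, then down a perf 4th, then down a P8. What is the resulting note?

E3

A minor sixth down from F5 is A4.
Down a perfect fourth from A4: E4 (5 semitones down).
A perfect octave down from E4 is E3.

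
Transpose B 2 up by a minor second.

Counting two letter names up from B lands on C.
Moving 1 semitone up from B2 (the size of a minor second) reaches C3.

C 3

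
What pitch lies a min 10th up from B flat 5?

Three letters up from B (plus an octave) reaches D.
A minor tenth spans 15 semitones, so from Bb5 the target pitch is Db7.

D flat 7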